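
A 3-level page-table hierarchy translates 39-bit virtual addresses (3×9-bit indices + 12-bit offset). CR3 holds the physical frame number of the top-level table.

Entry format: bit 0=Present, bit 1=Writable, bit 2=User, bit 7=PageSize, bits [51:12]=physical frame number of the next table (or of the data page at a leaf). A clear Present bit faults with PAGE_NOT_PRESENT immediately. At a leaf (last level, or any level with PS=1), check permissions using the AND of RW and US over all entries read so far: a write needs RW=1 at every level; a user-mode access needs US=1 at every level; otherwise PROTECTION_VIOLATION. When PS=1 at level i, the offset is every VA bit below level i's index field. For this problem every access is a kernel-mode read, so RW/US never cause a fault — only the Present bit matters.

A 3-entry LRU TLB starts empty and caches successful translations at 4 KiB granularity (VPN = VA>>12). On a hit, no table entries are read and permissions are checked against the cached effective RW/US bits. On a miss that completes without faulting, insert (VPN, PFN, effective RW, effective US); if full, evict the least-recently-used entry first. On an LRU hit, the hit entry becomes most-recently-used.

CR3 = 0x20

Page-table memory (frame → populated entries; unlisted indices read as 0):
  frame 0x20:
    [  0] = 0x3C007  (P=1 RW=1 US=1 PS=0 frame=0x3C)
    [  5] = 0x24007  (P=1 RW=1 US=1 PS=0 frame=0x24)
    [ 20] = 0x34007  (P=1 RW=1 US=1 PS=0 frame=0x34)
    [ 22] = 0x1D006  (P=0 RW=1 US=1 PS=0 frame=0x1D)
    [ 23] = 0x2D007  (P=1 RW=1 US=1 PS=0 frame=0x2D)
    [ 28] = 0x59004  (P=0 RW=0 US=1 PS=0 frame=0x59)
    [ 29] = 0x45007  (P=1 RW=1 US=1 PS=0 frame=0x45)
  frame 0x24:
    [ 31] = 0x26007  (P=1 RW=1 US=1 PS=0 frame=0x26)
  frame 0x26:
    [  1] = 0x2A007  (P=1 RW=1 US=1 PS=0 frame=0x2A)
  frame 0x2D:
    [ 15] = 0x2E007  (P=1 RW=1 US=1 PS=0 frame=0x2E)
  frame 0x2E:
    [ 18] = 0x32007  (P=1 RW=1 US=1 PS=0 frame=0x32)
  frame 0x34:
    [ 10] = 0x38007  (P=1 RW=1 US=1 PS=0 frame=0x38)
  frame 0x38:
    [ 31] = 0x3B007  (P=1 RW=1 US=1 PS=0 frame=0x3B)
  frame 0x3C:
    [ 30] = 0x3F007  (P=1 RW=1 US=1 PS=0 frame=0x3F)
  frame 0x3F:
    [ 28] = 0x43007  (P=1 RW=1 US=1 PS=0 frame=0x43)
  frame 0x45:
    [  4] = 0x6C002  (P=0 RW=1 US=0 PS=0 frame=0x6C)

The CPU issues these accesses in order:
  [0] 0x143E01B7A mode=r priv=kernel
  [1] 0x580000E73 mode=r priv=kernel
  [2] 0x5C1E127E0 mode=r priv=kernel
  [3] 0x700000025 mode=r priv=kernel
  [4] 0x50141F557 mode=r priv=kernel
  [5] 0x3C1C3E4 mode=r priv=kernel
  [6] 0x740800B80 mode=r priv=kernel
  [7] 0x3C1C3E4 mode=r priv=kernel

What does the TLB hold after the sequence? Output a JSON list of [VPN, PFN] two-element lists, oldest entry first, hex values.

Walk each access:
#0 VA=0x143E01B7A (r,kernel):
  L0 @0x20[5] → 0x24007  P=1,RW=1,US=1,PS=0
  L1 @0x24[31] → 0x26007  P=1,RW=1,US=1,PS=0
  L2 @0x26[1] → 0x2A007  P=1,RW=1,US=1,PS=0
  → PA=0x2AB7A  (3 entries read)
#1 VA=0x580000E73 (r,kernel):
  L0 @0x20[22] → 0x1D006  P=0,RW=1,US=1,PS=0
  ⇒ fault: PAGE_NOT_PRESENT  — 1 lookups
#2 VA=0x5C1E127E0 (r,kernel):
  L0 @0x20[23] → 0x2D007  P=1,RW=1,US=1,PS=0
  L1 @0x2D[15] → 0x2E007  P=1,RW=1,US=1,PS=0
  L2 @0x2E[18] → 0x32007  P=1,RW=1,US=1,PS=0
  → PA=0x327E0  (3 entries read)
#3 VA=0x700000025 (r,kernel):
  L0 @0x20[28] → 0x59004  P=0,RW=0,US=1,PS=0
  ⇒ fault: PAGE_NOT_PRESENT  — 1 lookups
#4 VA=0x50141F557 (r,kernel):
  L0 @0x20[20] → 0x34007  P=1,RW=1,US=1,PS=0
  L1 @0x34[10] → 0x38007  P=1,RW=1,US=1,PS=0
  L2 @0x38[31] → 0x3B007  P=1,RW=1,US=1,PS=0
  → PA=0x3B557  (3 entries read)
#5 VA=0x3C1C3E4 (r,kernel):
  L0 @0x20[0] → 0x3C007  P=1,RW=1,US=1,PS=0
  L1 @0x3C[30] → 0x3F007  P=1,RW=1,US=1,PS=0
  L2 @0x3F[28] → 0x43007  P=1,RW=1,US=1,PS=0
  → PA=0x433E4  (3 entries read)
#6 VA=0x740800B80 (r,kernel):
  L0 @0x20[29] → 0x45007  P=1,RW=1,US=1,PS=0
  L1 @0x45[4] → 0x6C002  P=0,RW=1,US=0,PS=0
  ⇒ fault: PAGE_NOT_PRESENT  — 2 lookups
#7 VA=0x3C1C3E4 (r,kernel):
  TLB hit vpn=0x3C1C → PA=0x433E4

TLB: [["0x5C1E12", "0x32"], ["0x50141F", "0x3B"], ["0x3C1C", "0x43"]]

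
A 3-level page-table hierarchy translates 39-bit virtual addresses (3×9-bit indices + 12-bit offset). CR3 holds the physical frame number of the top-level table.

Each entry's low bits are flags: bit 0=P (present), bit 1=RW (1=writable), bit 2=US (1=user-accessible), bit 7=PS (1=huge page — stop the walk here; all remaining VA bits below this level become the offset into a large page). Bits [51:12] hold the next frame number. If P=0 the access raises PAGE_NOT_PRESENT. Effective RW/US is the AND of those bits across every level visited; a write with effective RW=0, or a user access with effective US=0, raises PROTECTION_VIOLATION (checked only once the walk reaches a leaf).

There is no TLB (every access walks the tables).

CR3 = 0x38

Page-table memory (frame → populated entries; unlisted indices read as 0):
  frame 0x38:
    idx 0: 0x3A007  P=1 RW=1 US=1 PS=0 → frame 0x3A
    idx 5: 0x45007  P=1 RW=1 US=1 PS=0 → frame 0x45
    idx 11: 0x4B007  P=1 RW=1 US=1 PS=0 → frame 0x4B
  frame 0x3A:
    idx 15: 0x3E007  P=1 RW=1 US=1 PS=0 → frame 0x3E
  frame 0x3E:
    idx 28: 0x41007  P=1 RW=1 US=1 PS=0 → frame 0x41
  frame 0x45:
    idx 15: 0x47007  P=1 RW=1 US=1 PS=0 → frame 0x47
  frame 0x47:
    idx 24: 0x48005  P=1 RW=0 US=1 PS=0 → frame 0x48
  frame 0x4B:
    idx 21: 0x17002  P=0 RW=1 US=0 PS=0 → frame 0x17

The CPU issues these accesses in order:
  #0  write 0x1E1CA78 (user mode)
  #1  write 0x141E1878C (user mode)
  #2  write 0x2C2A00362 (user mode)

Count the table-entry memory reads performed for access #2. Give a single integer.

Trace:
#0 VA=0x1E1CA78 (w,user):
  [0] read 0x38 idx=0: raw=0x3A007 flags P=1 W=1 U=1 S=0
  [1] read 0x3A idx=15: raw=0x3E007 flags P=1 W=1 U=1 S=0
  [2] read 0x3E idx=28: raw=0x41007 flags P=1 W=1 U=1 S=0
  ✓ 0x41A78  — 3 lookups
#1 VA=0x141E1878C (w,user):
  [0] read 0x38 idx=5: raw=0x45007 flags P=1 W=1 U=1 S=0
  [1] read 0x45 idx=15: raw=0x47007 flags P=1 W=1 U=1 S=0
  [2] read 0x47 idx=24: raw=0x48005 flags P=1 W=0 U=1 S=0
  ✗ PROTECTION_VIOLATION  [3 reads]
#2 VA=0x2C2A00362 (w,user):
  [0] read 0x38 idx=11: raw=0x4B007 flags P=1 W=1 U=1 S=0
  [1] read 0x4B idx=21: raw=0x17002 flags P=0 W=1 U=0 S=0
  ✗ PAGE_NOT_PRESENT  [2 reads]

Entries read for #2: 2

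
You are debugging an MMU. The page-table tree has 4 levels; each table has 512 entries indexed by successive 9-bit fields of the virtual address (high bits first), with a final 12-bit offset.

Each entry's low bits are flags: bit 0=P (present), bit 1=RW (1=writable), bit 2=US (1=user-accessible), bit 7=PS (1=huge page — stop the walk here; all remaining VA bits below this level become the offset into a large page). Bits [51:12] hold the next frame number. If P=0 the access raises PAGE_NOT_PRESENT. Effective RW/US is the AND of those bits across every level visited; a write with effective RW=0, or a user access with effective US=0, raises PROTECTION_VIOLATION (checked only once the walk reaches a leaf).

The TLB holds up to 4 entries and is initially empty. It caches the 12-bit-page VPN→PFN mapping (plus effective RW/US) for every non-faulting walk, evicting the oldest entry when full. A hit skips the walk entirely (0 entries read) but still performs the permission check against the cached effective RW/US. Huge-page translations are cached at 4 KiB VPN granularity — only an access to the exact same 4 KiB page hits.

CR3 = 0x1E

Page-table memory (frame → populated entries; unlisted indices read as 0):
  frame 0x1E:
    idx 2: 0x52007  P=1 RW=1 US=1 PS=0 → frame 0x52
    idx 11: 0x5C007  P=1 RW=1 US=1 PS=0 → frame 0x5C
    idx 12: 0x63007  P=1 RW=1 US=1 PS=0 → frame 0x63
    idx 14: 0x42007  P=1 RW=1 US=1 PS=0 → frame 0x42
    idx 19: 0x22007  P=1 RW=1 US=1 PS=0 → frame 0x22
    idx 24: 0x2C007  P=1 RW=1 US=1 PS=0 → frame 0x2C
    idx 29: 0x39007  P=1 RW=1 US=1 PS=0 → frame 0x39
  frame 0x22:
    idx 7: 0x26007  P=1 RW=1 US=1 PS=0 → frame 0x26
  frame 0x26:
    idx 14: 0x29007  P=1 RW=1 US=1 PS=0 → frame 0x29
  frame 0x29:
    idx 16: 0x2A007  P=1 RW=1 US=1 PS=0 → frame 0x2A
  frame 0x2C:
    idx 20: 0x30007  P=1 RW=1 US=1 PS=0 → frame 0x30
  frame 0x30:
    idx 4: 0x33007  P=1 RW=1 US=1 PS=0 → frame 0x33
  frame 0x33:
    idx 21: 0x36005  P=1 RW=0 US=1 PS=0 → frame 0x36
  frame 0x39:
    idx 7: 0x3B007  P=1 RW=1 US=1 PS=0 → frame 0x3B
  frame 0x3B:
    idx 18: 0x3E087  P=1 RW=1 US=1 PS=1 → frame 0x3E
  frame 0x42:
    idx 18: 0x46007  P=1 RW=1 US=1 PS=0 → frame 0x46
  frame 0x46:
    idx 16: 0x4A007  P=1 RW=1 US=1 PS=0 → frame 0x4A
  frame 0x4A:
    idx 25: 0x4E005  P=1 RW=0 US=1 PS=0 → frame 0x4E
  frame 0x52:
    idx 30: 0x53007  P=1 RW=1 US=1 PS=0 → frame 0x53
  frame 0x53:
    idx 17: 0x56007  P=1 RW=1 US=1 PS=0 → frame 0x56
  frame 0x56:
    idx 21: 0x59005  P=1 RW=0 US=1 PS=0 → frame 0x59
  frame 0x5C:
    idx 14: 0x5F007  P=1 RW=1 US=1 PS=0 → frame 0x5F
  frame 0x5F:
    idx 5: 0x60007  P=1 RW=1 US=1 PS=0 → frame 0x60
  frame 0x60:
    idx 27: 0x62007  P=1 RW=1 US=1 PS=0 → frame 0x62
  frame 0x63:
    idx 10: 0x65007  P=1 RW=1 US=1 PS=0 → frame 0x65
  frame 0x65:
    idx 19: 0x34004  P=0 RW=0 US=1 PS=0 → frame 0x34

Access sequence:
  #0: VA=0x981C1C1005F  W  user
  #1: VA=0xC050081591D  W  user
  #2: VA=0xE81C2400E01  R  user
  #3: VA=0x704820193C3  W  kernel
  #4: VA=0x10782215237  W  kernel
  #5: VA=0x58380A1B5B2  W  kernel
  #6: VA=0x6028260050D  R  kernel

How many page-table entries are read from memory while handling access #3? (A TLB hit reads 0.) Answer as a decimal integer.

Trace:
#0 VA=0x981C1C1005F (w,user):
  [0] read 0x1E idx=19: raw=0x22007 flags P=1 W=1 U=1 S=0
  [1] read 0x22 idx=7: raw=0x26007 flags P=1 W=1 U=1 S=0
  [2] read 0x26 idx=14: raw=0x29007 flags P=1 W=1 U=1 S=0
  [3] read 0x29 idx=16: raw=0x2A007 flags P=1 W=1 U=1 S=0
  → PA=0x2A05F  (4 entries read)
#1 VA=0xC050081591D (w,user):
  [0] read 0x1E idx=24: raw=0x2C007 flags P=1 W=1 U=1 S=0
  [1] read 0x2C idx=20: raw=0x30007 flags P=1 W=1 U=1 S=0
  [2] read 0x30 idx=4: raw=0x33007 flags P=1 W=1 U=1 S=0
  [3] read 0x33 idx=21: raw=0x36005 flags P=1 W=0 U=1 S=0
  → PROTECTION_VIOLATION  (4 entries read)
#2 VA=0xE81C2400E01 (r,user):
  [0] read 0x1E idx=29: raw=0x39007 flags P=1 W=1 U=1 S=0
  [1] read 0x39 idx=7: raw=0x3B007 flags P=1 W=1 U=1 S=0
  [2] read 0x3B idx=18: raw=0x3E087 flags P=1 W=1 U=1 S=1
  → PA=0x3EE01 (huge @L2)  (3 entries read)
#3 VA=0x704820193C3 (w,kernel):
  [0] read 0x1E idx=14: raw=0x42007 flags P=1 W=1 U=1 S=0
  [1] read 0x42 idx=18: raw=0x46007 flags P=1 W=1 U=1 S=0
  [2] read 0x46 idx=16: raw=0x4A007 flags P=1 W=1 U=1 S=0
  [3] read 0x4A idx=25: raw=0x4E005 flags P=1 W=0 U=1 S=0
  → PROTECTION_VIOLATION  (4 entries read)
#4 VA=0x10782215237 (w,kernel):
  [0] read 0x1E idx=2: raw=0x52007 flags P=1 W=1 U=1 S=0
  [1] read 0x52 idx=30: raw=0x53007 flags P=1 W=1 U=1 S=0
  [2] read 0x53 idx=17: raw=0x56007 flags P=1 W=1 U=1 S=0
  [3] read 0x56 idx=21: raw=0x59005 flags P=1 W=0 U=1 S=0
  → PROTECTION_VIOLATION  (4 entries read)
#5 VA=0x58380A1B5B2 (w,kernel):
  [0] read 0x1E idx=11: raw=0x5C007 flags P=1 W=1 U=1 S=0
  [1] read 0x5C idx=14: raw=0x5F007 flags P=1 W=1 U=1 S=0
  [2] read 0x5F idx=5: raw=0x60007 flags P=1 W=1 U=1 S=0
  [3] read 0x60 idx=27: raw=0x62007 flags P=1 W=1 U=1 S=0
  → PA=0x625B2  (4 entries read)
#6 VA=0x6028260050D (r,kernel):
  [0] read 0x1E idx=12: raw=0x63007 flags P=1 W=1 U=1 S=0
  [1] read 0x63 idx=10: raw=0x65007 flags P=1 W=1 U=1 S=0
  [2] read 0x65 idx=19: raw=0x34004 flags P=0 W=0 U=1 S=0
  → PAGE_NOT_PRESENT  (3 entries read)

Entries read for #3: 4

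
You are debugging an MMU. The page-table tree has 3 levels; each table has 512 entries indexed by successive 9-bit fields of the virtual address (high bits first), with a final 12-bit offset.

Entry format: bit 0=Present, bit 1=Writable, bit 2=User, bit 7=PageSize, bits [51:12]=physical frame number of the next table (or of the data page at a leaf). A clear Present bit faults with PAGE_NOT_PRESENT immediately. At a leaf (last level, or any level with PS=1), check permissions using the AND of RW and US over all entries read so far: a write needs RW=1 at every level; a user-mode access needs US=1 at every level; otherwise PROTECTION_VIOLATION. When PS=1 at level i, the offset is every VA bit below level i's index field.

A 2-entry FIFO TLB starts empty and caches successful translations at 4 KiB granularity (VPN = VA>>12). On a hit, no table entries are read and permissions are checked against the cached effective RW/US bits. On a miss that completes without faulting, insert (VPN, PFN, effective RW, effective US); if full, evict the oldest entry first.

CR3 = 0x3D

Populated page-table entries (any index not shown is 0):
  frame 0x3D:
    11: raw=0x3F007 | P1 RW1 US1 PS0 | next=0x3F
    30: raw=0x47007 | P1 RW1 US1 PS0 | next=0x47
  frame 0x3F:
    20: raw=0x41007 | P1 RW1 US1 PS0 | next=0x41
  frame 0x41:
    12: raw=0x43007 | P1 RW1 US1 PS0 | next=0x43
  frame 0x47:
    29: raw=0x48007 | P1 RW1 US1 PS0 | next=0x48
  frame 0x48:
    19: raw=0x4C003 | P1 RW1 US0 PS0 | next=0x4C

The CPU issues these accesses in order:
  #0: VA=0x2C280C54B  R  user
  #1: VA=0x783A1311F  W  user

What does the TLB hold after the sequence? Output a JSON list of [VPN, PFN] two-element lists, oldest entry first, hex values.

Trace:
#0 VA=0x2C280C54B (r,user):
  [0] read 0x3D idx=11: raw=0x3F007 flags P=1 W=1 U=1 S=0
  [1] read 0x3F idx=20: raw=0x41007 flags P=1 W=1 U=1 S=0
  [2] read 0x41 idx=12: raw=0x43007 flags P=1 W=1 U=1 S=0
  ⇒ phys 0x4354B  [3 reads]
#1 VA=0x783A1311F (w,user):
  [0] read 0x3D idx=30: raw=0x47007 flags P=1 W=1 U=1 S=0
  [1] read 0x47 idx=29: raw=0x48007 flags P=1 W=1 U=1 S=0
  [2] read 0x48 idx=19: raw=0x4C003 flags P=1 W=1 U=0 S=0
  ✗ PROTECTION_VIOLATION  [3 reads]

TLB: [["0x2C280C", "0x43"]]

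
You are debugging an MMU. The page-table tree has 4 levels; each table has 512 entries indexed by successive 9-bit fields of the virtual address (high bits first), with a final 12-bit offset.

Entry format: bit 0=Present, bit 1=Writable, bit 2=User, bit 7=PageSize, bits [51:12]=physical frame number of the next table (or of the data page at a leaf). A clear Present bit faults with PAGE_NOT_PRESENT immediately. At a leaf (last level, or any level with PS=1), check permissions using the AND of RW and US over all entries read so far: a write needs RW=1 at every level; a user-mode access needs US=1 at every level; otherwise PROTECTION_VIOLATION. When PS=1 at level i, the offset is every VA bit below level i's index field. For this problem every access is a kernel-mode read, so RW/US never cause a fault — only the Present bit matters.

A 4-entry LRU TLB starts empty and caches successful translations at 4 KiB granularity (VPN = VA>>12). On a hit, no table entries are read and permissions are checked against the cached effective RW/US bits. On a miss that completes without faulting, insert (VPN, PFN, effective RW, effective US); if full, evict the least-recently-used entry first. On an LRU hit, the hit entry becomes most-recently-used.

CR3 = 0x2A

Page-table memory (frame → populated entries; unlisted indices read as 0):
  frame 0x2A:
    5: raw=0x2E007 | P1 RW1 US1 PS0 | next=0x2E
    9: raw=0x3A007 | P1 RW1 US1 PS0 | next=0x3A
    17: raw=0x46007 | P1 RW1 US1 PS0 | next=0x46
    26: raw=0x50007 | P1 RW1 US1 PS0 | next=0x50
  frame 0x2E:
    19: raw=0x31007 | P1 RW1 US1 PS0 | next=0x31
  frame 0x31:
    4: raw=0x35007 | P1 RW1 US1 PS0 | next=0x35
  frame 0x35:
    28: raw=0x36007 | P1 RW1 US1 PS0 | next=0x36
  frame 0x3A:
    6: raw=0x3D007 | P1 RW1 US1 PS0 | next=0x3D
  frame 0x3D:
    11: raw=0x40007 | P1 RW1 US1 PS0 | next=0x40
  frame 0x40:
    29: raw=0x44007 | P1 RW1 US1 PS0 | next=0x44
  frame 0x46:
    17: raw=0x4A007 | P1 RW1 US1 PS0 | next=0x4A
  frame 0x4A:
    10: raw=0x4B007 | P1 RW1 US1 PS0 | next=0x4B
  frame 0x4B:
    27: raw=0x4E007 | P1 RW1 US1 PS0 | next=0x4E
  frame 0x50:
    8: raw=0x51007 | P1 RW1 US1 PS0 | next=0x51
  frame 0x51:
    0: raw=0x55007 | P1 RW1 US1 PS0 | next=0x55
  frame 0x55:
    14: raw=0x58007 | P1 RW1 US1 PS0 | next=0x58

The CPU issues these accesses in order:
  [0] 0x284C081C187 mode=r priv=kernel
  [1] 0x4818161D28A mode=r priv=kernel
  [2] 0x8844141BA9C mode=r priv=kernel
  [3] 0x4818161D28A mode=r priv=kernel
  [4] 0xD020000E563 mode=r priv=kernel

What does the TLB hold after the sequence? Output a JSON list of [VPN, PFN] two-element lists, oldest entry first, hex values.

Trace:
#0 VA=0x284C081C187 (r,kernel):
  L0 @0x2A[5] → 0x2E007  P=1,RW=1,US=1,PS=0
  L1 @0x2E[19] → 0x31007  P=1,RW=1,US=1,PS=0
  L2 @0x31[4] → 0x35007  P=1,RW=1,US=1,PS=0
  L3 @0x35[28] → 0x36007  P=1,RW=1,US=1,PS=0
  ⇒ phys 0x36187  [4 reads]
#1 VA=0x4818161D28A (r,kernel):
  L0 @0x2A[9] → 0x3A007  P=1,RW=1,US=1,PS=0
  L1 @0x3A[6] → 0x3D007  P=1,RW=1,US=1,PS=0
  L2 @0x3D[11] → 0x40007  P=1,RW=1,US=1,PS=0
  L3 @0x40[29] → 0x44007  P=1,RW=1,US=1,PS=0
  ⇒ phys 0x4428A  [4 reads]
#2 VA=0x8844141BA9C (r,kernel):
  L0 @0x2A[17] → 0x46007  P=1,RW=1,US=1,PS=0
  L1 @0x46[17] → 0x4A007  P=1,RW=1,US=1,PS=0
  L2 @0x4A[10] → 0x4B007  P=1,RW=1,US=1,PS=0
  L3 @0x4B[27] → 0x4E007  P=1,RW=1,US=1,PS=0
  ⇒ phys 0x4EA9C  [4 reads]
#3 VA=0x4818161D28A (r,kernel):
  TLB hit vpn=0x4818161D → PA=0x4428A
#4 VA=0xD020000E563 (r,kernel):
  L0 @0x2A[26] → 0x50007  P=1,RW=1,US=1,PS=0
  L1 @0x50[8] → 0x51007  P=1,RW=1,US=1,PS=0
  L2 @0x51[0] → 0x55007  P=1,RW=1,US=1,PS=0
  L3 @0x55[14] → 0x58007  P=1,RW=1,US=1,PS=0
  ⇒ phys 0x58563  [4 reads]

TLB: [["0x284C081C", "0x36"], ["0x8844141B", "0x4E"], ["0x4818161D", "0x44"], ["0xD020000E", "0x58"]]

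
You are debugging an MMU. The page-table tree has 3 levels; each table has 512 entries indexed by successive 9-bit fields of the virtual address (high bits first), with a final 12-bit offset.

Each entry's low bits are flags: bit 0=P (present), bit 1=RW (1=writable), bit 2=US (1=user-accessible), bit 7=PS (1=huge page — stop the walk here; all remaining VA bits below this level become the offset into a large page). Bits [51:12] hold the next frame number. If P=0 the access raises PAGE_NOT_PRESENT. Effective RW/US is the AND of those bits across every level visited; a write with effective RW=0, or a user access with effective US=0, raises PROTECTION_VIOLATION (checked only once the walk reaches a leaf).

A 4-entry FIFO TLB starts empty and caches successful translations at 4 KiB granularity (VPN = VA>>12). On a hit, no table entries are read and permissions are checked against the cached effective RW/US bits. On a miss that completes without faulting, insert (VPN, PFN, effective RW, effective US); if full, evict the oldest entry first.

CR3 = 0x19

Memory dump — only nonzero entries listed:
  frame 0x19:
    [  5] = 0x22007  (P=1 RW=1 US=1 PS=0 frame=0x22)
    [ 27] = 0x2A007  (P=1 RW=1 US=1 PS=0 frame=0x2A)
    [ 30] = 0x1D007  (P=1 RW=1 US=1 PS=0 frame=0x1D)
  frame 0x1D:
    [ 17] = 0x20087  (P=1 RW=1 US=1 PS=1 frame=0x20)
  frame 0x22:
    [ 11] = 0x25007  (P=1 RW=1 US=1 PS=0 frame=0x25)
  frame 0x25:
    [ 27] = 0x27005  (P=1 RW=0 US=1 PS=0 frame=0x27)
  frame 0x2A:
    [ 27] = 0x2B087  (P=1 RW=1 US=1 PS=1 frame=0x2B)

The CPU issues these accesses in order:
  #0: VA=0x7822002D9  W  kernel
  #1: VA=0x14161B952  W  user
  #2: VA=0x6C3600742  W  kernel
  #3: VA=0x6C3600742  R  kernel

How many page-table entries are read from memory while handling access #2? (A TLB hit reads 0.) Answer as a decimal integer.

Walk each access:
#0 VA=0x7822002D9 (w,kernel):
  L0 @0x19[30] → 0x1D007  P=1,RW=1,US=1,PS=0
  L1 @0x1D[17] → 0x20087  P=1,RW=1,US=1,PS=1
  ⇒ phys 0x202D9 (huge @L1)  [2 reads]
#1 VA=0x14161B952 (w,user):
  L0 @0x19[5] → 0x22007  P=1,RW=1,US=1,PS=0
  L1 @0x22[11] → 0x25007  P=1,RW=1,US=1,PS=0
  L2 @0x25[27] → 0x27005  P=1,RW=0,US=1,PS=0
  ✗ PROTECTION_VIOLATION  [3 reads]
#2 VA=0x6C3600742 (w,kernel):
  L0 @0x19[27] → 0x2A007  P=1,RW=1,US=1,PS=0
  L1 @0x2A[27] → 0x2B087  P=1,RW=1,US=1,PS=1
  ⇒ phys 0x2B742 (huge @L1)  [2 reads]
#3 VA=0x6C3600742 (r,kernel):
  TLB hit vpn=0x6C3600 → PA=0x2B742

Entries read for #2: 2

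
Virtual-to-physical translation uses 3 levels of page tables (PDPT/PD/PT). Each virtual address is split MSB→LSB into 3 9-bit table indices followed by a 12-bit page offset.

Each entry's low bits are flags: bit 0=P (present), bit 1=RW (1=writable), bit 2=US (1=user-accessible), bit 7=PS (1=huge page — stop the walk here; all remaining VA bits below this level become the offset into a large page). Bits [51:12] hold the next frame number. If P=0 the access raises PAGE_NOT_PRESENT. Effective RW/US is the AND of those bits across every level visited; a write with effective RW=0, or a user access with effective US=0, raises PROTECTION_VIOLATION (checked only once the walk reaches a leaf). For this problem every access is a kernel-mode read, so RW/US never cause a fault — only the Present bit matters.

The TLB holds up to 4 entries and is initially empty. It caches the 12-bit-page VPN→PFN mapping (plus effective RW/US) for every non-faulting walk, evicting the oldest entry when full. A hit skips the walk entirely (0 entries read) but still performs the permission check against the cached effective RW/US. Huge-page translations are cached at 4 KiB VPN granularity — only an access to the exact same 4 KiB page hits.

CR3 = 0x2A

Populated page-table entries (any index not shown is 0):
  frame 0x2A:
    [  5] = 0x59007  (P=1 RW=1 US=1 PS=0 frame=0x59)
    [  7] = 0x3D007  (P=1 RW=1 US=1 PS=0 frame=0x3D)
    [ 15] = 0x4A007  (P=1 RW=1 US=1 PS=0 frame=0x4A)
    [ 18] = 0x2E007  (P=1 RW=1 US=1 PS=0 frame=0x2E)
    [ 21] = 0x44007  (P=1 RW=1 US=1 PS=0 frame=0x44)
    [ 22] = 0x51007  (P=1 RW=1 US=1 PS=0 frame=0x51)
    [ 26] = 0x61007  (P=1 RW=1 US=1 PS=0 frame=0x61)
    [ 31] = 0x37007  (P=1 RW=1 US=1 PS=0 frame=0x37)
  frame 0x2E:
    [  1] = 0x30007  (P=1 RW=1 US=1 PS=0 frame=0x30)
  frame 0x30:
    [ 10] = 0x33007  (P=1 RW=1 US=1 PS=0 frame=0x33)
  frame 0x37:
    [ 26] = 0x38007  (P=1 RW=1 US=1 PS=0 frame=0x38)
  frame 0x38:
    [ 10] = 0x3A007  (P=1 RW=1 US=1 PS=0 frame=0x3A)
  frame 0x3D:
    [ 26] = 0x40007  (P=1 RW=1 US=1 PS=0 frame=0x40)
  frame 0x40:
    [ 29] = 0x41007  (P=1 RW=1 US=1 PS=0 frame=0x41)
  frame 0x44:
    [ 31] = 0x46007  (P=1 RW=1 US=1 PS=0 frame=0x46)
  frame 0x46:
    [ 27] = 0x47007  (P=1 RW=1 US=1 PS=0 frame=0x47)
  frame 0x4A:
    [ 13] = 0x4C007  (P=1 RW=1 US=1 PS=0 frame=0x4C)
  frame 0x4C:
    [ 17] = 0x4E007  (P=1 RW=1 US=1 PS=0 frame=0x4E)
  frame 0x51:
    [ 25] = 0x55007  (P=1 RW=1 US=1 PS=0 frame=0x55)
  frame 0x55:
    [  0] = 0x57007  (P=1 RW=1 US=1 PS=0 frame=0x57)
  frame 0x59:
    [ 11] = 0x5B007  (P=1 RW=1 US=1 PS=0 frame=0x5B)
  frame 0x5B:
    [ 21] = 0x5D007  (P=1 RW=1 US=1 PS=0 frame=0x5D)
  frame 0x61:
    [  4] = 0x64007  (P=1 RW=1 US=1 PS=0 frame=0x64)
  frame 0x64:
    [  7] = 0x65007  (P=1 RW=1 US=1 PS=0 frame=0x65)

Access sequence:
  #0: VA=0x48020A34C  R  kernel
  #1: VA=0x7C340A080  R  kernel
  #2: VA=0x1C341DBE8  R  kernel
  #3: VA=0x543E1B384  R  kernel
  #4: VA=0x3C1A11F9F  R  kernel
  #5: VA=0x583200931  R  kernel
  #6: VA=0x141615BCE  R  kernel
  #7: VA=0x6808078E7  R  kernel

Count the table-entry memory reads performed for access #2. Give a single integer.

Walk each access:
#0 VA=0x48020A34C (r,kernel):
  L0 @0x2A[18] → 0x2E007  P=1,RW=1,US=1,PS=0
  L1 @0x2E[1] → 0x30007  P=1,RW=1,US=1,PS=0
  L2 @0x30[10] → 0x33007  P=1,RW=1,US=1,PS=0
  → PA=0x3334C  (3 entries read)
#1 VA=0x7C340A080 (r,kernel):
  L0 @0x2A[31] → 0x37007  P=1,RW=1,US=1,PS=0
  L1 @0x37[26] → 0x38007  P=1,RW=1,US=1,PS=0
  L2 @0x38[10] → 0x3A007  P=1,RW=1,US=1,PS=0
  → PA=0x3A080  (3 entries read)
#2 VA=0x1C341DBE8 (r,kernel):
  L0 @0x2A[7] → 0x3D007  P=1,RW=1,US=1,PS=0
  L1 @0x3D[26] → 0x40007  P=1,RW=1,US=1,PS=0
  L2 @0x40[29] → 0x41007  P=1,RW=1,US=1,PS=0
  → PA=0x41BE8  (3 entries read)
#3 VA=0x543E1B384 (r,kernel):
  L0 @0x2A[21] → 0x44007  P=1,RW=1,US=1,PS=0
  L1 @0x44[31] → 0x46007  P=1,RW=1,US=1,PS=0
  L2 @0x46[27] → 0x47007  P=1,RW=1,US=1,PS=0
  → PA=0x47384  (3 entries read)
#4 VA=0x3C1A11F9F (r,kernel):
  L0 @0x2A[15] → 0x4A007  P=1,RW=1,US=1,PS=0
  L1 @0x4A[13] → 0x4C007  P=1,RW=1,US=1,PS=0
  L2 @0x4C[17] → 0x4E007  P=1,RW=1,US=1,PS=0
  → PA=0x4EF9F  (3 entries read)
#5 VA=0x583200931 (r,kernel):
  L0 @0x2A[22] → 0x51007  P=1,RW=1,US=1,PS=0
  L1 @0x51[25] → 0x55007  P=1,RW=1,US=1,PS=0
  L2 @0x55[0] → 0x57007  P=1,RW=1,US=1,PS=0
  → PA=0x57931  (3 entries read)
#6 VA=0x141615BCE (r,kernel):
  L0 @0x2A[5] → 0x59007  P=1,RW=1,US=1,PS=0
  L1 @0x59[11] → 0x5B007  P=1,RW=1,US=1,PS=0
  L2 @0x5B[21] → 0x5D007  P=1,RW=1,US=1,PS=0
  → PA=0x5DBCE  (3 entries read)
#7 VA=0x6808078E7 (r,kernel):
  L0 @0x2A[26] → 0x61007  P=1,RW=1,US=1,PS=0
  L1 @0x61[4] → 0x64007  P=1,RW=1,US=1,PS=0
  L2 @0x64[7] → 0x65007  P=1,RW=1,US=1,PS=0
  → PA=0x658E7  (3 entries read)

Entries read for #2: 3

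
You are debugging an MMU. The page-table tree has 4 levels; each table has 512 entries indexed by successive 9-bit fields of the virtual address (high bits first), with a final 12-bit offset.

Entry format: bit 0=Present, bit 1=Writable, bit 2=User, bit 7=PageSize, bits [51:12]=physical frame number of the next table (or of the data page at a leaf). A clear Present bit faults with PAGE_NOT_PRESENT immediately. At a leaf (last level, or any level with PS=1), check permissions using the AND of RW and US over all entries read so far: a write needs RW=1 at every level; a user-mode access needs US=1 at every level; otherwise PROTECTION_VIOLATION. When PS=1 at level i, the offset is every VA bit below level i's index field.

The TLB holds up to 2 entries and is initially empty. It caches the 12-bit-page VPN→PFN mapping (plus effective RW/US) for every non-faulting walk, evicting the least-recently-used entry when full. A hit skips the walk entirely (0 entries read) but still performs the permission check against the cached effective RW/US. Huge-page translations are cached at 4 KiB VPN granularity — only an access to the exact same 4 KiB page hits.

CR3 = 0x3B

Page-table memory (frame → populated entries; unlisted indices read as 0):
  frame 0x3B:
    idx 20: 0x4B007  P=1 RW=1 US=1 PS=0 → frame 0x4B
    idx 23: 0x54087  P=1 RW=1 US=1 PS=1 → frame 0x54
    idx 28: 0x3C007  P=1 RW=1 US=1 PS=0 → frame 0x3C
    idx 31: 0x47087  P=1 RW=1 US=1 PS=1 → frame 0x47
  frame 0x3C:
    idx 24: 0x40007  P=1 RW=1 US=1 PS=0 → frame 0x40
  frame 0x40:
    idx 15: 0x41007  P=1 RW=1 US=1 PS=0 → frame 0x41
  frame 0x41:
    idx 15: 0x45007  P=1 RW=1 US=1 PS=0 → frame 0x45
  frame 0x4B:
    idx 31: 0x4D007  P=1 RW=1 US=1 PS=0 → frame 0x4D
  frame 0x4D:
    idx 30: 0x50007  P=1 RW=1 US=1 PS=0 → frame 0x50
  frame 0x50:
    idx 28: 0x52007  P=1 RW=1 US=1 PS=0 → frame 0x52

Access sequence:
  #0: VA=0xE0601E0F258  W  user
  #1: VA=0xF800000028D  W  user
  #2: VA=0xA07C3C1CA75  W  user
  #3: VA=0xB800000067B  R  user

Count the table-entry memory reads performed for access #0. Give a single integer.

Per-access translation:
#0 VA=0xE0601E0F258 (w,user):
  lvl0: tbl 0x3B, slot 28 ⇒ 0x3C007 (P1/RW1/US1/PS0)
  lvl1: tbl 0x3C, slot 24 ⇒ 0x40007 (P1/RW1/US1/PS0)
  lvl2: tbl 0x40, slot 15 ⇒ 0x41007 (P1/RW1/US1/PS0)
  lvl3: tbl 0x41, slot 15 ⇒ 0x45007 (P1/RW1/US1/PS0)
  → PA=0x45258  (4 entries read)
#1 VA=0xF800000028D (w,user):
  lvl0: tbl 0x3B, slot 31 ⇒ 0x47087 (P1/RW1/US1/PS1)
  → PA=0x4728D (huge @L0)  (1 entries read)
#2 VA=0xA07C3C1CA75 (w,user):
  lvl0: tbl 0x3B, slot 20 ⇒ 0x4B007 (P1/RW1/US1/PS0)
  lvl1: tbl 0x4B, slot 31 ⇒ 0x4D007 (P1/RW1/US1/PS0)
  lvl2: tbl 0x4D, slot 30 ⇒ 0x50007 (P1/RW1/US1/PS0)
  lvl3: tbl 0x50, slot 28 ⇒ 0x52007 (P1/RW1/US1/PS0)
  → PA=0x52A75  (4 entries read)
#3 VA=0xB800000067B (r,user):
  lvl0: tbl 0x3B, slot 23 ⇒ 0x54087 (P1/RW1/US1/PS1)
  → PA=0x5467B (huge @L0)  (1 entries read)

Entries read for #0: 4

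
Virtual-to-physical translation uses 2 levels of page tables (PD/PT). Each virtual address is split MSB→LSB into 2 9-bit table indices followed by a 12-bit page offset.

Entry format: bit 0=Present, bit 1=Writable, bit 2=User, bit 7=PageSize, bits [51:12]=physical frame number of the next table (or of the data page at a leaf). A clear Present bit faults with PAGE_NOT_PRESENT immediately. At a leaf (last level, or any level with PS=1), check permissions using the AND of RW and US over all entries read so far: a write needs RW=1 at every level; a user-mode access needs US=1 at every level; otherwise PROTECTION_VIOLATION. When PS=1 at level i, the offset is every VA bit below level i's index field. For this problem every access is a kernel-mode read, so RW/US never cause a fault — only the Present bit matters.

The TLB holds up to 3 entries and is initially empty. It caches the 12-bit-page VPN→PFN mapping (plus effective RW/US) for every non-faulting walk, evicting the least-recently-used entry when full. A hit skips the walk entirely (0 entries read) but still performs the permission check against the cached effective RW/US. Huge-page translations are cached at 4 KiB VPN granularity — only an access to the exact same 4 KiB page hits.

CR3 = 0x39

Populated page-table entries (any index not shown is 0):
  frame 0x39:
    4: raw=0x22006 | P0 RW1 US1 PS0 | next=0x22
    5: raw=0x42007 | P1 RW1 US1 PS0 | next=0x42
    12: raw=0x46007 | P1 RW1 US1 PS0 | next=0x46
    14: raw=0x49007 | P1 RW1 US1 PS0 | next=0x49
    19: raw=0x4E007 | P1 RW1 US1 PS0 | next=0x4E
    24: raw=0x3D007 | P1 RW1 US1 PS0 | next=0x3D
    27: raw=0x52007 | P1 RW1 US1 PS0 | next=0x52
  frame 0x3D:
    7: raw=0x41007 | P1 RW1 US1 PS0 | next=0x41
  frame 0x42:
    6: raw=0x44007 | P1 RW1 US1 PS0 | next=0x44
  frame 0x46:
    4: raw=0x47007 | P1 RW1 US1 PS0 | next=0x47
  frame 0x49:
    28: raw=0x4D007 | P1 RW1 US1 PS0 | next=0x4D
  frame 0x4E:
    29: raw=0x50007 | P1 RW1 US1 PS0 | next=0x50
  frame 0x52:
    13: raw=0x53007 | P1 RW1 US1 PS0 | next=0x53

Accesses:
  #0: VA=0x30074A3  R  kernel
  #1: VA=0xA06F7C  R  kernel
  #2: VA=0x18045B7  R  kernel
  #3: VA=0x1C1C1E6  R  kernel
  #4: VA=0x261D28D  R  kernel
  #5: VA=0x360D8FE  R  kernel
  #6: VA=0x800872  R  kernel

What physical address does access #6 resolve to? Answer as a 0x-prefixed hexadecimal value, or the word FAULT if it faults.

Walk each access:
#0 VA=0x30074A3 (r,kernel):
  [0] read 0x39 idx=24: raw=0x3D007 flags P=1 W=1 U=1 S=0
  [1] read 0x3D idx=7: raw=0x41007 flags P=1 W=1 U=1 S=0
  ✓ 0x414A3  — 2 lookups
#1 VA=0xA06F7C (r,kernel):
  [0] read 0x39 idx=5: raw=0x42007 flags P=1 W=1 U=1 S=0
  [1] read 0x42 idx=6: raw=0x44007 flags P=1 W=1 U=1 S=0
  ✓ 0x44F7C  — 2 lookups
#2 VA=0x18045B7 (r,kernel):
  [0] read 0x39 idx=12: raw=0x46007 flags P=1 W=1 U=1 S=0
  [1] read 0x46 idx=4: raw=0x47007 flags P=1 W=1 U=1 S=0
  ✓ 0x475B7  — 2 lookups
#3 VA=0x1C1C1E6 (r,kernel):
  [0] read 0x39 idx=14: raw=0x49007 flags P=1 W=1 U=1 S=0
  [1] read 0x49 idx=28: raw=0x4D007 flags P=1 W=1 U=1 S=0
  ✓ 0x4D1E6  — 2 lookups
#4 VA=0x261D28D (r,kernel):
  [0] read 0x39 idx=19: raw=0x4E007 flags P=1 W=1 U=1 S=0
  [1] read 0x4E idx=29: raw=0x50007 flags P=1 W=1 U=1 S=0
  ✓ 0x5028D  — 2 lookups
#5 VA=0x360D8FE (r,kernel):
  [0] read 0x39 idx=27: raw=0x52007 flags P=1 W=1 U=1 S=0
  [1] read 0x52 idx=13: raw=0x53007 flags P=1 W=1 U=1 S=0
  ✓ 0x538FE  — 2 lookups
#6 VA=0x800872 (r,kernel):
  [0] read 0x39 idx=4: raw=0x22006 flags P=0 W=1 U=1 S=0
  ⇒ fault: PAGE_NOT_PRESENT  — 1 lookups

Access #6 PA: FAULT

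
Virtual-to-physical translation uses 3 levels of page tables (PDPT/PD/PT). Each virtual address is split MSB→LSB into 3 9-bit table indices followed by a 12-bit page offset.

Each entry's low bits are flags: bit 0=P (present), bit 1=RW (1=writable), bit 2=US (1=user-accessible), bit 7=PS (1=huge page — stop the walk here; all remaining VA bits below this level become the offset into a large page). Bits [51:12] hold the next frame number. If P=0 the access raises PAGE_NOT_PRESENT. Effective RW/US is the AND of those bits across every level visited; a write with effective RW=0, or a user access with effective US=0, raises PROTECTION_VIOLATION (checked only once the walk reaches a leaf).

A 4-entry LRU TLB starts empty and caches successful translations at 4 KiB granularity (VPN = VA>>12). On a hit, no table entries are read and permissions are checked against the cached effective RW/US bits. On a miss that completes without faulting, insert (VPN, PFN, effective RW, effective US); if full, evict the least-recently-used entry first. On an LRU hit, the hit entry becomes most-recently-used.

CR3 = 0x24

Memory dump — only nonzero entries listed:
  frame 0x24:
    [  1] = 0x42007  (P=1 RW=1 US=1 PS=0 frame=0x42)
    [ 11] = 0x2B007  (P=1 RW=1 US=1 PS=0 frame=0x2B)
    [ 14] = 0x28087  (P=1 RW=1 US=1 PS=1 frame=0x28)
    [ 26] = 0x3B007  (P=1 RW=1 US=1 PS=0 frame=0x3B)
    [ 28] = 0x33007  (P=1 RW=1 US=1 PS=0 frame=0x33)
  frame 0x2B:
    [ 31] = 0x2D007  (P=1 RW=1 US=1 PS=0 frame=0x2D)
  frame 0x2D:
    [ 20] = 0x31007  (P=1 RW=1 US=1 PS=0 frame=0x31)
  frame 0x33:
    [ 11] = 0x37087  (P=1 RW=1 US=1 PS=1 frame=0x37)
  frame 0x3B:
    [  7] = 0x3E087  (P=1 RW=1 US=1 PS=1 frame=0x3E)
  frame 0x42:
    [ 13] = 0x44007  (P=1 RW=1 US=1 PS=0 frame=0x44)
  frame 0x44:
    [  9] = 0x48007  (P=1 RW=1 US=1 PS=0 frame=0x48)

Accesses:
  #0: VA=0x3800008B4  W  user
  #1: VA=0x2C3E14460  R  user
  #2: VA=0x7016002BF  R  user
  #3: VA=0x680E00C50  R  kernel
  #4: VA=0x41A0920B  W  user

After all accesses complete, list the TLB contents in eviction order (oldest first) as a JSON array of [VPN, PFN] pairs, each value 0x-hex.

Per-access translation:
#0 VA=0x3800008B4 (w,user):
  lvl0: tbl 0x24, slot 14 ⇒ 0x28087 (P1/RW1/US1/PS1)
  ✓ 0x288B4 (huge @L0)  — 1 lookups
#1 VA=0x2C3E14460 (r,user):
  lvl0: tbl 0x24, slot 11 ⇒ 0x2B007 (P1/RW1/US1/PS0)
  lvl1: tbl 0x2B, slot 31 ⇒ 0x2D007 (P1/RW1/US1/PS0)
  lvl2: tbl 0x2D, slot 20 ⇒ 0x31007 (P1/RW1/US1/PS0)
  ✓ 0x31460  — 3 lookups
#2 VA=0x7016002BF (r,user):
  lvl0: tbl 0x24, slot 28 ⇒ 0x33007 (P1/RW1/US1/PS0)
  lvl1: tbl 0x33, slot 11 ⇒ 0x37087 (P1/RW1/US1/PS1)
  ✓ 0x372BF (huge @L1)  — 2 lookups
#3 VA=0x680E00C50 (r,kernel):
  lvl0: tbl 0x24, slot 26 ⇒ 0x3B007 (P1/RW1/US1/PS0)
  lvl1: tbl 0x3B, slot 7 ⇒ 0x3E087 (P1/RW1/US1/PS1)
  ✓ 0x3EC50 (huge @L1)  — 2 lookups
#4 VA=0x41A0920B (w,user):
  lvl0: tbl 0x24, slot 1 ⇒ 0x42007 (P1/RW1/US1/PS0)
  lvl1: tbl 0x42, slot 13 ⇒ 0x44007 (P1/RW1/US1/PS0)
  lvl2: tbl 0x44, slot 9 ⇒ 0x48007 (P1/RW1/US1/PS0)
  ✓ 0x4820B  — 3 lookups

TLB: [["0x2C3E14", "0x31"], ["0x701600", "0x37"], ["0x680E00", "0x3E"], ["0x41A09", "0x48"]]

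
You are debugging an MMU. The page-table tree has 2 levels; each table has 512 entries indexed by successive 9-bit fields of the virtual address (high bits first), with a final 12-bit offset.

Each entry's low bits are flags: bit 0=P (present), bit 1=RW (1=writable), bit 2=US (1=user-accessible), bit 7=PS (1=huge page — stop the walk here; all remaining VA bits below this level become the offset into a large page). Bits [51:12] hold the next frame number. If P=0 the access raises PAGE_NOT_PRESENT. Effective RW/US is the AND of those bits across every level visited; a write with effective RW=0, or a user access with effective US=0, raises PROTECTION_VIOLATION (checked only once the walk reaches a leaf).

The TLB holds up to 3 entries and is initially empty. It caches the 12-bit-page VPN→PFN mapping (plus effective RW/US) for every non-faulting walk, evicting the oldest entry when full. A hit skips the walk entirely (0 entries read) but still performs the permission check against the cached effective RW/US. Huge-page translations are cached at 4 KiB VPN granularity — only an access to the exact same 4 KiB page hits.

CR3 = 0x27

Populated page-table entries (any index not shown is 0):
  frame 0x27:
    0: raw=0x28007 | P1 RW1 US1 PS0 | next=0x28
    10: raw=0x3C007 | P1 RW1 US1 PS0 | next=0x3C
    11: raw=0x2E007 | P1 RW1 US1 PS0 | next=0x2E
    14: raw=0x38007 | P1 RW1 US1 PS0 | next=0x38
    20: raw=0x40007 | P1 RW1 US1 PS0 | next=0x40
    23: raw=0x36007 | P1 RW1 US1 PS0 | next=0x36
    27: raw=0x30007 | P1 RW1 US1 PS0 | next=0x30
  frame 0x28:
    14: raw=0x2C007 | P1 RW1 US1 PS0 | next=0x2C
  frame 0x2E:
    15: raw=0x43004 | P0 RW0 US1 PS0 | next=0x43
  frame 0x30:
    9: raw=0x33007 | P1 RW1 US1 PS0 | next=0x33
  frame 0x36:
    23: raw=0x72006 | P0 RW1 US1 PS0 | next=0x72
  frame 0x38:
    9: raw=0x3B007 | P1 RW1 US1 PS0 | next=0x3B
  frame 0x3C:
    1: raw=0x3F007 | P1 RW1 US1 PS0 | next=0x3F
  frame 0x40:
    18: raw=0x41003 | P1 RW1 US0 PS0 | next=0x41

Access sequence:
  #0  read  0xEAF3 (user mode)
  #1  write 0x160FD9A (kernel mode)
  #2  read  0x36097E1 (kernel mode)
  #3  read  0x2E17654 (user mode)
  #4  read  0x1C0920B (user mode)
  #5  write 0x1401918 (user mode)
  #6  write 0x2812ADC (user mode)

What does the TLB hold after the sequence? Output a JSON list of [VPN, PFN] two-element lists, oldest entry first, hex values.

Per-access translation:
#0 VA=0xEAF3 (r,user):
  [0] read 0x27 idx=0: raw=0x28007 flags P=1 W=1 U=1 S=0
  [1] read 0x28 idx=14: raw=0x2C007 flags P=1 W=1 U=1 S=0
  ✓ 0x2CAF3  — 2 lookups
#1 VA=0x160FD9A (w,kernel):
  [0] read 0x27 idx=11: raw=0x2E007 flags P=1 W=1 U=1 S=0
  [1] read 0x2E idx=15: raw=0x43004 flags P=0 W=0 U=1 S=0
  → PAGE_NOT_PRESENT  (2 entries read)
#2 VA=0x36097E1 (r,kernel):
  [0] read 0x27 idx=27: raw=0x30007 flags P=1 W=1 U=1 S=0
  [1] read 0x30 idx=9: raw=0x33007 flags P=1 W=1 U=1 S=0
  ✓ 0x337E1  — 2 lookups
#3 VA=0x2E17654 (r,user):
  [0] read 0x27 idx=23: raw=0x36007 flags P=1 W=1 U=1 S=0
  [1] read 0x36 idx=23: raw=0x72006 flags P=0 W=1 U=1 S=0
  → PAGE_NOT_PRESENT  (2 entries read)
#4 VA=0x1C0920B (r,user):
  [0] read 0x27 idx=14: raw=0x38007 flags P=1 W=1 U=1 S=0
  [1] read 0x38 idx=9: raw=0x3B007 flags P=1 W=1 U=1 S=0
  ✓ 0x3B20B  — 2 lookups
#5 VA=0x1401918 (w,user):
  [0] read 0x27 idx=10: raw=0x3C007 flags P=1 W=1 U=1 S=0
  [1] read 0x3C idx=1: raw=0x3F007 flags P=1 W=1 U=1 S=0
  ✓ 0x3F918  — 2 lookups
#6 VA=0x2812ADC (w,user):
  [0] read 0x27 idx=20: raw=0x40007 flags P=1 W=1 U=1 S=0
  [1] read 0x40 idx=18: raw=0x41003 flags P=1 W=1 U=0 S=0
  → PROTECTION_VIOLATION  (2 entries read)

TLB: [["0x3609", "0x33"], ["0x1C09", "0x3B"], ["0x1401", "0x3F"]]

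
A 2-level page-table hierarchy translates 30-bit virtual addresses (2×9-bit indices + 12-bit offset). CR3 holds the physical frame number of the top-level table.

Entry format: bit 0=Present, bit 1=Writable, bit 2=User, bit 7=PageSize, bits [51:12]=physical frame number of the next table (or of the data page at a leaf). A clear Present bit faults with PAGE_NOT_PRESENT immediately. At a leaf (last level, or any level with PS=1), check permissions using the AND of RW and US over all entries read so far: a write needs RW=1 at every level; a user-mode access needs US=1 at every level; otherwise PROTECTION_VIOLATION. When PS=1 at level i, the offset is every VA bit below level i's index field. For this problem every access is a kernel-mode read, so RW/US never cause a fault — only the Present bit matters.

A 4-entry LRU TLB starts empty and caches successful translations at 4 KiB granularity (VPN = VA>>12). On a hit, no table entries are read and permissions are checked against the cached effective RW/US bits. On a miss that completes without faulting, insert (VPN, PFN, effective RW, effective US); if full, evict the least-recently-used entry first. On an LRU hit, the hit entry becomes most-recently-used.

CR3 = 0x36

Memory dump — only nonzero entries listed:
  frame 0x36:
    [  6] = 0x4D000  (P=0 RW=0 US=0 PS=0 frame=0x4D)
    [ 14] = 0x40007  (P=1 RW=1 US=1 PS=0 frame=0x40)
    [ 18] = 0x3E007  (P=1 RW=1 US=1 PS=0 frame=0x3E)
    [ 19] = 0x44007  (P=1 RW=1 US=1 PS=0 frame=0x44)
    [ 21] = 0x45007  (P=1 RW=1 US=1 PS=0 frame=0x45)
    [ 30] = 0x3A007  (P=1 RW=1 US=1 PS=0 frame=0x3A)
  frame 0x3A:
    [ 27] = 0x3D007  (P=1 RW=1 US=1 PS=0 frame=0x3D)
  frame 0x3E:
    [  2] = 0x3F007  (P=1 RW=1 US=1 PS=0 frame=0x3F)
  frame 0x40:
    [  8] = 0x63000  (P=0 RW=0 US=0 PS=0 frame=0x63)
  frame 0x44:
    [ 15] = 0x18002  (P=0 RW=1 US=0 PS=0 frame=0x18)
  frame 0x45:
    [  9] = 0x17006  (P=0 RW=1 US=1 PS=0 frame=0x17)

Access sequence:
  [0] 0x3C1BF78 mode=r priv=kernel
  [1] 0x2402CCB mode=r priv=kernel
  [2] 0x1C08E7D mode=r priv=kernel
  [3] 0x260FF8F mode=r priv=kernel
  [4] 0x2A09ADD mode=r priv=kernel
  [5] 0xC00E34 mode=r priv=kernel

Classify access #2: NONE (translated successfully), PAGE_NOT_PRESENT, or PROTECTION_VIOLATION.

Trace:
#0 VA=0x3C1BF78 (r,kernel):
  lvl0: tbl 0x36, slot 30 ⇒ 0x3A007 (P1/RW1/US1/PS0)
  lvl1: tbl 0x3A, slot 27 ⇒ 0x3D007 (P1/RW1/US1/PS0)
  → PA=0x3DF78  (2 entries read)
#1 VA=0x2402CCB (r,kernel):
  lvl0: tbl 0x36, slot 18 ⇒ 0x3E007 (P1/RW1/US1/PS0)
  lvl1: tbl 0x3E, slot 2 ⇒ 0x3F007 (P1/RW1/US1/PS0)
  → PA=0x3FCCB  (2 entries read)
#2 VA=0x1C08E7D (r,kernel):
  lvl0: tbl 0x36, slot 14 ⇒ 0x40007 (P1/RW1/US1/PS0)
  lvl1: tbl 0x40, slot 8 ⇒ 0x63000 (P0/RW0/US0/PS0)
  ✗ PAGE_NOT_PRESENT  [2 reads]
#3 VA=0x260FF8F (r,kernel):
  lvl0: tbl 0x36, slot 19 ⇒ 0x44007 (P1/RW1/US1/PS0)
  lvl1: tbl 0x44, slot 15 ⇒ 0x18002 (P0/RW1/US0/PS0)
  ✗ PAGE_NOT_PRESENT  [2 reads]
#4 VA=0x2A09ADD (r,kernel):
  lvl0: tbl 0x36, slot 21 ⇒ 0x45007 (P1/RW1/US1/PS0)
  lvl1: tbl 0x45, slot 9 ⇒ 0x17006 (P0/RW1/US1/PS0)
  ✗ PAGE_NOT_PRESENT  [2 reads]
#5 VA=0xC00E34 (r,kernel):
  lvl0: tbl 0x36, slot 6 ⇒ 0x4D000 (P0/RW0/US0/PS0)
  ✗ PAGE_NOT_PRESENT  [1 reads]

Access #2 fault: PAGE_NOT_PRESENT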